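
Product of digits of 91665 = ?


9 × 1 × 6 × 6 × 5 = 1620


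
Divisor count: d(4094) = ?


4094 = 2^1 × 23^1 × 89^1
d(4094) = (1+1) × (1+1) × (1+1) = 8

8 divisors


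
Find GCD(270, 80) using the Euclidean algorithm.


270 = 3 * 80 + 30
80 = 2 * 30 + 20
30 = 1 * 20 + 10
20 = 2 * 10 + 0
GCD = 10


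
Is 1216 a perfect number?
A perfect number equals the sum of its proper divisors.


Proper divisors of 1216: 1, 2, 4, 8, 16, 19, 32, 38, 64, 76, 152, 304, 608
Sum = 1 + 2 + 4 + 8 + 16 + 19 + 32 + 38 + 64 + 76 + 152 + 304 + 608 = 1324

No, 1216 is not perfect (1324 ≠ 1216)


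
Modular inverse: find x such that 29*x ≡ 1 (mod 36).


Use the extended Euclidean algorithm on (36, 29); each row r = 36*s + 29*t:
r=36, s=1, t=0
r=29, s=0, t=1
q=1: r=7, s=1, t=-1   [36*(1) + 29*(-1) = 7]
q=4: r=1, s=-4, t=5   [36*(-4) + 29*(5) = 1]
q=7: r=0, s=29, t=-36   [36*(29) + 29*(-36) = 0]
GCD = 1 with t = 5, so 29*(5) ≡ 1 (mod 36)
Inverse = 5 mod 36 = 5
Check: 29 * 5 = 145 ≡ 1 (mod 36)

29^(-1) ≡ 5 (mod 36)


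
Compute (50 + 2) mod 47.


50 + 2 = 52
52 mod 47 = 5


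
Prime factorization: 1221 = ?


1221 / 3 = 407
407 / 11 = 37
37 / 37 = 1
1221 = 3 × 11 × 37


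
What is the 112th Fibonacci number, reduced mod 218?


F(k) mod 218 for k=1..112:
1, 1, 2, 3, 5, 8, 13, 21, 34, 55, 89, 144, 15, 159, 174, 115, 71, 186, 39, 7, 46, 53, 99, 152, 33, 185, 0, 185, 185, 152, 119, 53, 172, 7, 179, 186, 147, 115, 44, 159, 203, 144, 129, 55, 184, 21, 205, 8, 213, 3, 216, 1, 217, 0, 217, 217, 216, 215, 213, 210, 205, 197, 184, 163, 129, 74, 203, 59, 44, 103, 147, 32, 179, 211, 172, 165, 119, 66, 185, 33, 0, 33, 33, 66, 99, 165, 46, 211, 39, 32, 71, 103, 174, 59, 15, 74, 89, 163, 34, 197, 13, 210, 5, 215, 2, 217, 1, 0, 1, 1, 2, 3
F(112) mod 218 = 3


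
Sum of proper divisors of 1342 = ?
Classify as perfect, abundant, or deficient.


Proper divisors: 1, 2, 11, 22, 61, 122, 671
Sum = 1 + 2 + 11 + 22 + 61 + 122 + 671 = 890
890 < 1342 → deficient

s(1342) = 890 (deficient)


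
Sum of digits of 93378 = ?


9 + 3 + 3 + 7 + 8 = 30


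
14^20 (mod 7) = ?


14^1 mod 7 = 0
14^2 mod 7 = 0
14^3 mod 7 = 0
14^4 mod 7 = 0
14^5 mod 7 = 0
14^6 mod 7 = 0
14^7 mod 7 = 0
14^8 mod 7 = 0
14^9 mod 7 = 0
14^10 mod 7 = 0
14^11 mod 7 = 0
14^12 mod 7 = 0
14^13 mod 7 = 0
14^14 mod 7 = 0
14^15 mod 7 = 0
14^16 mod 7 = 0
14^17 mod 7 = 0
14^18 mod 7 = 0
14^19 mod 7 = 0
14^20 mod 7 = 0


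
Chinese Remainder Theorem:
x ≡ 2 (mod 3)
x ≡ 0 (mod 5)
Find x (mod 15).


M = 3*5 = 15
M1 = M/3 = 5, M2 = M/5 = 3
M1^(-1) mod 3 = 2, M2^(-1) mod 5 = 2
x = 2*5*2 + 0*3*2 = 20
20 mod 15 = 5
Check: 5 mod 3 = 2 ✓, 5 mod 5 = 0 ✓

x ≡ 5 (mod 15)


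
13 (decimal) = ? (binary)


13 (base 10) = 13 (decimal)
13 (decimal) = 1101 (base 2)


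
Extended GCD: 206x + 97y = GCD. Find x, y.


Tabular extended Euclidean (each row: r = 206*s + 97*t):
r=206, s=1, t=0
r=97, s=0, t=1
q=2: r=12, s=1, t=-2   [206*(1) + 97*(-2) = 12]
q=8: r=1, s=-8, t=17   [206*(-8) + 97*(17) = 1]
q=12: r=0, s=97, t=-206   [206*(97) + 97*(-206) = 0]
GCD = 1; from the row with r=1: x=-8, y=17
Check: 206*(-8) + 97*(17) = -1648 + 1649 = 1

GCD = 1, x = -8, y = 17


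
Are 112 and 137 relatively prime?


Euclidean algorithm:
137 = 1 * 112 + 25
112 = 4 * 25 + 12
25 = 2 * 12 + 1
12 = 12 * 1 + 0
GCD(112, 137) = 1

Yes, coprime (GCD = 1)


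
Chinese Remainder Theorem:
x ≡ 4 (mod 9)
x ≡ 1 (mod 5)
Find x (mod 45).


M = 9*5 = 45
M1 = M/9 = 5, M2 = M/5 = 9
M1^(-1) mod 9 = 2, M2^(-1) mod 5 = 4
x = 4*5*2 + 1*9*4 = 76
76 mod 45 = 31
Check: 31 mod 9 = 4 ✓, 31 mod 5 = 1 ✓

x ≡ 31 (mod 45)


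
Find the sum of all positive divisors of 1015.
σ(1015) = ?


Divisors of 1015: 1, 5, 7, 29, 35, 145, 203, 1015
Sum = 1 + 5 + 7 + 29 + 35 + 145 + 203 + 1015 = 1440

σ(1015) = 1440


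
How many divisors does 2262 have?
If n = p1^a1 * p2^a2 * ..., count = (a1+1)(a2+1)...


2262 = 2^1 × 3^1 × 13^1 × 29^1
d(2262) = (1+1) × (1+1) × (1+1) × (1+1) = 16

16 divisors


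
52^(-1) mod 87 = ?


Use the extended Euclidean algorithm on (87, 52); each row r = 87*s + 52*t:
r=87, s=1, t=0
r=52, s=0, t=1
q=1: r=35, s=1, t=-1   [87*(1) + 52*(-1) = 35]
q=1: r=17, s=-1, t=2   [87*(-1) + 52*(2) = 17]
q=2: r=1, s=3, t=-5   [87*(3) + 52*(-5) = 1]
q=17: r=0, s=-52, t=87   [87*(-52) + 52*(87) = 0]
GCD = 1 with t = -5, so 52*(-5) ≡ 1 (mod 87)
Inverse = -5 mod 87 = 82
Check: 52 * 82 = 4264 ≡ 1 (mod 87)

52^(-1) ≡ 82 (mod 87)


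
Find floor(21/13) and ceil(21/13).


21/13 = 1.6154
floor = 1
ceil = 2

floor = 1, ceil = 2


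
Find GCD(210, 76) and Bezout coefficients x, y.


Tabular extended Euclidean (each row: r = 210*s + 76*t):
r=210, s=1, t=0
r=76, s=0, t=1
q=2: r=58, s=1, t=-2   [210*(1) + 76*(-2) = 58]
q=1: r=18, s=-1, t=3   [210*(-1) + 76*(3) = 18]
q=3: r=4, s=4, t=-11   [210*(4) + 76*(-11) = 4]
q=4: r=2, s=-17, t=47   [210*(-17) + 76*(47) = 2]
q=2: r=0, s=38, t=-105   [210*(38) + 76*(-105) = 0]
GCD = 2; from the row with r=2: x=-17, y=47
Check: 210*(-17) + 76*(47) = -3570 + 3572 = 2

GCD = 2, x = -17, y = 47


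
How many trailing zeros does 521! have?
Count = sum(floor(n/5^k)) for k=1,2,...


floor(521/5) = 104
floor(521/25) = 20
floor(521/125) = 4
Total = 128

128 trailing zeros


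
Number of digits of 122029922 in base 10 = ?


122029922 has 9 digits in base 10
floor(log10(122029922)) + 1 = floor(8.0865) + 1 = 9

9 digits (base 10)


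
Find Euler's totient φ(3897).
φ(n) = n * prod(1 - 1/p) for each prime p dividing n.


3897 = 3^2 × 433
Prime factors: 3, 433
φ(3897) = 3897 × (1-1/3) × (1-1/433)
= 3897 × 2/3 × 432/433 = 2592

φ(3897) = 2592


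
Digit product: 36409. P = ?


3 × 6 × 4 × 0 × 9 = 0


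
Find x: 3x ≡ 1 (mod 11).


GCD(3, 11) = 1, unique solution
a^(-1) mod 11 = 4
x = 4 * 1 mod 11 = 4

x ≡ 4 (mod 11)


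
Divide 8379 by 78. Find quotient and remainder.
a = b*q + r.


8379 = 78 * 107 + 33
Check: 8346 + 33 = 8379

q = 107, r = 33


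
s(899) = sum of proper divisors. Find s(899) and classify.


Proper divisors: 1, 29, 31
Sum = 1 + 29 + 31 = 61
61 < 899 → deficient

s(899) = 61 (deficient)


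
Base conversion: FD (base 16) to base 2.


FD (base 16) = 253 (decimal)
253 (decimal) = 11111101 (base 2)


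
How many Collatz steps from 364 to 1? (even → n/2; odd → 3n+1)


364 → 182 → 91 → 274 → 137 → 412 → 206 → 103 → 310 → 155 → 466 → 233 → 700 → 350 → 175 → 526 → 263 → 790 → 395 → 1186 → 593 → 1780 → 890 → 445 → 1336 → 668 → 334 → 167 → 502 → 251 → 754 → 377 → 1132 → 566 → 283 → 850 → 425 → 1276 → 638 → 319 → 958 → 479 → 1438 → 719 → 2158 → 1079 → 3238 → 1619 → 4858 → 2429 → 7288 → 3644 → 1822 → 911 → 2734 → 1367 → 4102 → 2051 → 6154 → 3077 → 9232 → 4616 → 2308 → 1154 → 577 → 1732 → 866 → 433 → 1300 → 650 → 325 → 976 → 488 → 244 → 122 → 61 → 184 → 92 → 46 → 23 → 70 → 35 → 106 → 53 → 160 → 80 → 40 → 20 → 10 → 5 → 16 → 8 → 4 → 2 → 1
Total steps = 94

94 steps


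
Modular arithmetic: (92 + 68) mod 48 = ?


92 + 68 = 160
160 mod 48 = 16


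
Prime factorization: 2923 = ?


2923 / 37 = 79
79 / 79 = 1
2923 = 37 × 79


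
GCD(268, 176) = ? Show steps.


268 = 1 * 176 + 92
176 = 1 * 92 + 84
92 = 1 * 84 + 8
84 = 10 * 8 + 4
8 = 2 * 4 + 0
GCD = 4


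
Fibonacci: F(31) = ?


Sequence: 1, 1, 2, 3, 5, 8, 13, 21, 34, 55, 89, 144, 233, 377, 610, 987, 1597, 2584, 4181, 6765, 10946, 17711, 28657, 46368, 75025, 121393, 196418, 317811, 514229, 832040, 1346269
F(31) = 1346269


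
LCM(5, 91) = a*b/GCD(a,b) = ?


GCD(5, 91) = 1
LCM = 5*91/1 = 455/1 = 455

LCM = 455


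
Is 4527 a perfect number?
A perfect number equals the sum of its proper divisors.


Proper divisors of 4527: 1, 3, 9, 503, 1509
Sum = 1 + 3 + 9 + 503 + 1509 = 2025

No, 4527 is not perfect (2025 ≠ 4527)


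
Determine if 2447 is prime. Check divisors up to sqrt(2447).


Check divisors up to sqrt(2447) = 49.4672
No divisors found.
2447 is prime.

Yes, 2447 is prime


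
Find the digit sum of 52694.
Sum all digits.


5 + 2 + 6 + 9 + 4 = 26


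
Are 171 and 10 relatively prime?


Euclidean algorithm:
171 = 17 * 10 + 1
10 = 10 * 1 + 0
GCD(171, 10) = 1

Yes, coprime (GCD = 1)


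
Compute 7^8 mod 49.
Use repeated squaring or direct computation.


7^1 mod 49 = 7
7^2 mod 49 = 0
7^3 mod 49 = 0
7^4 mod 49 = 0
7^5 mod 49 = 0
7^6 mod 49 = 0
7^7 mod 49 = 0
7^8 mod 49 = 0


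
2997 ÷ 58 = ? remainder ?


2997 = 58 * 51 + 39
Check: 2958 + 39 = 2997

q = 51, r = 39


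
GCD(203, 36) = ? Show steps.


203 = 5 * 36 + 23
36 = 1 * 23 + 13
23 = 1 * 13 + 10
13 = 1 * 10 + 3
10 = 3 * 3 + 1
3 = 3 * 1 + 0
GCD = 1


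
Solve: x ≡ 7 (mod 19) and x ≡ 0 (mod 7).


M = 19*7 = 133
M1 = M/19 = 7, M2 = M/7 = 19
M1^(-1) mod 19 = 11, M2^(-1) mod 7 = 3
x = 7*7*11 + 0*19*3 = 539
539 mod 133 = 7
Check: 7 mod 19 = 7 ✓, 7 mod 7 = 0 ✓

x ≡ 7 (mod 133)


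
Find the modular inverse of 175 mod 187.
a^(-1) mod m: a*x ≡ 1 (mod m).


Use the extended Euclidean algorithm on (187, 175); each row r = 187*s + 175*t:
r=187, s=1, t=0
r=175, s=0, t=1
q=1: r=12, s=1, t=-1   [187*(1) + 175*(-1) = 12]
q=14: r=7, s=-14, t=15   [187*(-14) + 175*(15) = 7]
q=1: r=5, s=15, t=-16   [187*(15) + 175*(-16) = 5]
q=1: r=2, s=-29, t=31   [187*(-29) + 175*(31) = 2]
q=2: r=1, s=73, t=-78   [187*(73) + 175*(-78) = 1]
q=2: r=0, s=-175, t=187   [187*(-175) + 175*(187) = 0]
GCD = 1 with t = -78, so 175*(-78) ≡ 1 (mod 187)
Inverse = -78 mod 187 = 109
Check: 175 * 109 = 19075 ≡ 1 (mod 187)

175^(-1) ≡ 109 (mod 187)


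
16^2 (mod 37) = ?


16^1 mod 37 = 16
16^2 mod 37 = 34


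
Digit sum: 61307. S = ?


6 + 1 + 3 + 0 + 7 = 17


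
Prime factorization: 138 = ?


138 / 2 = 69
69 / 3 = 23
23 / 23 = 1
138 = 2 × 3 × 23


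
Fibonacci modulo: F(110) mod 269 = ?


F(k) mod 269 for k=1..110:
1, 1, 2, 3, 5, 8, 13, 21, 34, 55, 89, 144, 233, 108, 72, 180, 252, 163, 146, 40, 186, 226, 143, 100, 243, 74, 48, 122, 170, 23, 193, 216, 140, 87, 227, 45, 3, 48, 51, 99, 150, 249, 130, 110, 240, 81, 52, 133, 185, 49, 234, 14, 248, 262, 241, 234, 206, 171, 108, 10, 118, 128, 246, 105, 82, 187, 0, 187, 187, 105, 23, 128, 151, 10, 161, 171, 63, 234, 28, 262, 21, 14, 35, 49, 84, 133, 217, 81, 29, 110, 139, 249, 119, 99, 218, 48, 266, 45, 42, 87, 129, 216, 76, 23, 99, 122, 221, 74, 26, 100
F(110) mod 269 = 100


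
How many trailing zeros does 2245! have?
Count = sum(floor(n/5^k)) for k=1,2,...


floor(2245/5) = 449
floor(2245/25) = 89
floor(2245/125) = 17
floor(2245/625) = 3
Total = 558

558 trailing zeros


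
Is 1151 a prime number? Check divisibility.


Check divisors up to sqrt(1151) = 33.9264
No divisors found.
1151 is prime.

Yes, 1151 is prime


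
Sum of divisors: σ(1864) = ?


Divisors of 1864: 1, 2, 4, 8, 233, 466, 932, 1864
Sum = 1 + 2 + 4 + 8 + 233 + 466 + 932 + 1864 = 3510

σ(1864) = 3510


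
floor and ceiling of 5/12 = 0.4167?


5/12 = 0.4167
floor = 0
ceil = 1

floor = 0, ceil = 1


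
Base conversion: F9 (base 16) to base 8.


F9 (base 16) = 249 (decimal)
249 (decimal) = 371 (base 8)


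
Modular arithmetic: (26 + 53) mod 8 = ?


26 + 53 = 79
79 mod 8 = 7


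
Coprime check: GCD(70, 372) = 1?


Euclidean algorithm:
372 = 5 * 70 + 22
70 = 3 * 22 + 4
22 = 5 * 4 + 2
4 = 2 * 2 + 0
GCD(70, 372) = 2

No, not coprime (GCD = 2)


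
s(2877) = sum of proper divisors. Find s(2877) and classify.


Proper divisors: 1, 3, 7, 21, 137, 411, 959
Sum = 1 + 3 + 7 + 21 + 137 + 411 + 959 = 1539
1539 < 2877 → deficient

s(2877) = 1539 (deficient)


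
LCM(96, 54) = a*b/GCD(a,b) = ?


GCD(96, 54) = 6
LCM = 96*54/6 = 5184/6 = 864

LCM = 864


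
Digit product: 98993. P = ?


9 × 8 × 9 × 9 × 3 = 17496


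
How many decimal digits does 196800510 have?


196800510 has 9 digits in base 10
floor(log10(196800510)) + 1 = floor(8.2940) + 1 = 9

9 digits (base 10)


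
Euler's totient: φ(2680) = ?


2680 = 2^3 × 5 × 67
Prime factors: 2, 5, 67
φ(2680) = 2680 × (1-1/2) × (1-1/5) × (1-1/67)
= 2680 × 1/2 × 4/5 × 66/67 = 1056

φ(2680) = 1056


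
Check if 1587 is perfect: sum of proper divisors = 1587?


Proper divisors of 1587: 1, 3, 23, 69, 529
Sum = 1 + 3 + 23 + 69 + 529 = 625

No, 1587 is not perfect (625 ≠ 1587)


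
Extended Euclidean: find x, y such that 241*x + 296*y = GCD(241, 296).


Tabular extended Euclidean (each row: r = 241*s + 296*t):
r=241, s=1, t=0
r=296, s=0, t=1
q=0: r=241, s=1, t=0   [241*(1) + 296*(0) = 241]
q=1: r=55, s=-1, t=1   [241*(-1) + 296*(1) = 55]
q=4: r=21, s=5, t=-4   [241*(5) + 296*(-4) = 21]
q=2: r=13, s=-11, t=9   [241*(-11) + 296*(9) = 13]
q=1: r=8, s=16, t=-13   [241*(16) + 296*(-13) = 8]
q=1: r=5, s=-27, t=22   [241*(-27) + 296*(22) = 5]
q=1: r=3, s=43, t=-35   [241*(43) + 296*(-35) = 3]
q=1: r=2, s=-70, t=57   [241*(-70) + 296*(57) = 2]
q=1: r=1, s=113, t=-92   [241*(113) + 296*(-92) = 1]
q=2: r=0, s=-296, t=241   [241*(-296) + 296*(241) = 0]
GCD = 1; from the row with r=1: x=113, y=-92
Check: 241*(113) + 296*(-92) = 27233 - 27232 = 1

GCD = 1, x = 113, y = -92


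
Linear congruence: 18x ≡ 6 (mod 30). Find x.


GCD(18, 30) = 6 divides 6
Divide: 3x ≡ 1 (mod 5)
x ≡ 2 (mod 5)


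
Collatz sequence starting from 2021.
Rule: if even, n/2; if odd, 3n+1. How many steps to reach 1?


2021 → 6064 → 3032 → 1516 → 758 → 379 → 1138 → 569 → 1708 → 854 → 427 → 1282 → 641 → 1924 → 962 → 481 → 1444 → 722 → 361 → 1084 → 542 → 271 → 814 → 407 → 1222 → 611 → 1834 → 917 → 2752 → 1376 → 688 → 344 → 172 → 86 → 43 → 130 → 65 → 196 → 98 → 49 → 148 → 74 → 37 → 112 → 56 → 28 → 14 → 7 → 22 → 11 → 34 → 17 → 52 → 26 → 13 → 40 → 20 → 10 → 5 → 16 → 8 → 4 → 2 → 1
Total steps = 63

63 steps


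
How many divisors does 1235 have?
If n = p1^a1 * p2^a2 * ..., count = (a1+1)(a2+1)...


1235 = 5^1 × 13^1 × 19^1
d(1235) = (1+1) × (1+1) × (1+1) = 8

8 divisors


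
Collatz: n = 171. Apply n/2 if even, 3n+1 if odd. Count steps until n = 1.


171 → 514 → 257 → 772 → 386 → 193 → 580 → 290 → 145 → 436 → 218 → 109 → 328 → 164 → 82 → 41 → 124 → 62 → 31 → 94 → 47 → 142 → 71 → 214 → 107 → 322 → 161 → 484 → 242 → 121 → 364 → 182 → 91 → 274 → 137 → 412 → 206 → 103 → 310 → 155 → 466 → 233 → 700 → 350 → 175 → 526 → 263 → 790 → 395 → 1186 → 593 → 1780 → 890 → 445 → 1336 → 668 → 334 → 167 → 502 → 251 → 754 → 377 → 1132 → 566 → 283 → 850 → 425 → 1276 → 638 → 319 → 958 → 479 → 1438 → 719 → 2158 → 1079 → 3238 → 1619 → 4858 → 2429 → 7288 → 3644 → 1822 → 911 → 2734 → 1367 → 4102 → 2051 → 6154 → 3077 → 9232 → 4616 → 2308 → 1154 → 577 → 1732 → 866 → 433 → 1300 → 650 → 325 → 976 → 488 → 244 → 122 → 61 → 184 → 92 → 46 → 23 → 70 → 35 → 106 → 53 → 160 → 80 → 40 → 20 → 10 → 5 → 16 → 8 → 4 → 2 → 1
Total steps = 124

124 steps


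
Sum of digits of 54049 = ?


5 + 4 + 0 + 4 + 9 = 22


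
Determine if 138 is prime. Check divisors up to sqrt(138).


138 / 2 = 69 (exact division)
138 is NOT prime.

No, 138 is not prime


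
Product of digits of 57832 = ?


5 × 7 × 8 × 3 × 2 = 1680


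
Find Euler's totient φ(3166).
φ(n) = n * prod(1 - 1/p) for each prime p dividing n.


3166 = 2 × 1583
Prime factors: 2, 1583
φ(3166) = 3166 × (1-1/2) × (1-1/1583)
= 3166 × 1/2 × 1582/1583 = 1582

φ(3166) = 1582


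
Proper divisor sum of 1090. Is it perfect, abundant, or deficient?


Proper divisors: 1, 2, 5, 10, 109, 218, 545
Sum = 1 + 2 + 5 + 10 + 109 + 218 + 545 = 890
890 < 1090 → deficient

s(1090) = 890 (deficient)


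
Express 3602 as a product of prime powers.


3602 / 2 = 1801
1801 / 1801 = 1
3602 = 2 × 1801


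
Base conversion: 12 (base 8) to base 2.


12 (base 8) = 10 (decimal)
10 (decimal) = 1010 (base 2)


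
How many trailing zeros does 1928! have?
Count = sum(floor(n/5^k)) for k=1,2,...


floor(1928/5) = 385
floor(1928/25) = 77
floor(1928/125) = 15
floor(1928/625) = 3
Total = 480

480 trailing zeros


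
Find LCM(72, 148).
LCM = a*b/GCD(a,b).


GCD(72, 148) = 4
LCM = 72*148/4 = 10656/4 = 2664

LCM = 2664


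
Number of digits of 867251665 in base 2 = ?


867251665 in base 2 = 110011101100010011010111010001
Number of digits = 30

30 digits (base 2)


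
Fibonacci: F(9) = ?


Sequence: 1, 1, 2, 3, 5, 8, 13, 21, 34
F(9) = 34


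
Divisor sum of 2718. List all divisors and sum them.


Divisors of 2718: 1, 2, 3, 6, 9, 18, 151, 302, 453, 906, 1359, 2718
Sum = 1 + 2 + 3 + 6 + 9 + 18 + 151 + 302 + 453 + 906 + 1359 + 2718 = 5928

σ(2718) = 5928


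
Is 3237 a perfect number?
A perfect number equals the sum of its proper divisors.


Proper divisors of 3237: 1, 3, 13, 39, 83, 249, 1079
Sum = 1 + 3 + 13 + 39 + 83 + 249 + 1079 = 1467

No, 3237 is not perfect (1467 ≠ 3237)


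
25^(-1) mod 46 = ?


Use the extended Euclidean algorithm on (46, 25); each row r = 46*s + 25*t:
r=46, s=1, t=0
r=25, s=0, t=1
q=1: r=21, s=1, t=-1   [46*(1) + 25*(-1) = 21]
q=1: r=4, s=-1, t=2   [46*(-1) + 25*(2) = 4]
q=5: r=1, s=6, t=-11   [46*(6) + 25*(-11) = 1]
q=4: r=0, s=-25, t=46   [46*(-25) + 25*(46) = 0]
GCD = 1 with t = -11, so 25*(-11) ≡ 1 (mod 46)
Inverse = -11 mod 46 = 35
Check: 25 * 35 = 875 ≡ 1 (mod 46)

25^(-1) ≡ 35 (mod 46)


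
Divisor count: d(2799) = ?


2799 = 3^2 × 311^1
d(2799) = (2+1) × (1+1) = 6

6 divisors


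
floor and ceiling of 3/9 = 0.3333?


3/9 = 0.3333
floor = 0
ceil = 1

floor = 0, ceil = 1


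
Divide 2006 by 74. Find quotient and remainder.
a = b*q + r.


2006 = 74 * 27 + 8
Check: 1998 + 8 = 2006

q = 27, r = 8


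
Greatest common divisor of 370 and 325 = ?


370 = 1 * 325 + 45
325 = 7 * 45 + 10
45 = 4 * 10 + 5
10 = 2 * 5 + 0
GCD = 5


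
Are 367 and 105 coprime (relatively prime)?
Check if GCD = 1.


Euclidean algorithm:
367 = 3 * 105 + 52
105 = 2 * 52 + 1
52 = 52 * 1 + 0
GCD(367, 105) = 1

Yes, coprime (GCD = 1)


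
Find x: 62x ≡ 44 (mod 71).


GCD(62, 71) = 1, unique solution
a^(-1) mod 71 = 63
x = 63 * 44 mod 71 = 3

x ≡ 3 (mod 71)


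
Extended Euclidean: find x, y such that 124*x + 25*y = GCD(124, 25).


Tabular extended Euclidean (each row: r = 124*s + 25*t):
r=124, s=1, t=0
r=25, s=0, t=1
q=4: r=24, s=1, t=-4   [124*(1) + 25*(-4) = 24]
q=1: r=1, s=-1, t=5   [124*(-1) + 25*(5) = 1]
q=24: r=0, s=25, t=-124   [124*(25) + 25*(-124) = 0]
GCD = 1; from the row with r=1: x=-1, y=5
Check: 124*(-1) + 25*(5) = -124 + 125 = 1

GCD = 1, x = -1, y = 5


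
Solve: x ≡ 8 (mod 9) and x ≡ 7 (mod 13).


M = 9*13 = 117
M1 = M/9 = 13, M2 = M/13 = 9
M1^(-1) mod 9 = 7, M2^(-1) mod 13 = 3
x = 8*13*7 + 7*9*3 = 917
917 mod 117 = 98
Check: 98 mod 9 = 8 ✓, 98 mod 13 = 7 ✓

x ≡ 98 (mod 117)


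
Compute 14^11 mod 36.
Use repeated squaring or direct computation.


14^1 mod 36 = 14
14^2 mod 36 = 16
14^3 mod 36 = 8
14^4 mod 36 = 4
14^5 mod 36 = 20
14^6 mod 36 = 28
14^7 mod 36 = 32
14^8 mod 36 = 16
14^9 mod 36 = 8
14^10 mod 36 = 4
14^11 mod 36 = 20


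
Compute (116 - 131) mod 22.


116 - 131 = -15
-15 mod 22 = 7


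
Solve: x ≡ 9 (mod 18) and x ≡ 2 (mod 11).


M = 18*11 = 198
M1 = M/18 = 11, M2 = M/11 = 18
M1^(-1) mod 18 = 5, M2^(-1) mod 11 = 8
x = 9*11*5 + 2*18*8 = 783
783 mod 198 = 189
Check: 189 mod 18 = 9 ✓, 189 mod 11 = 2 ✓

x ≡ 189 (mod 198)


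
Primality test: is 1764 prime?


1764 / 2 = 882 (exact division)
1764 is NOT prime.

No, 1764 is not prime


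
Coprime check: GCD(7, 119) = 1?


Euclidean algorithm:
119 = 17 * 7 + 0
GCD(7, 119) = 7

No, not coprime (GCD = 7)


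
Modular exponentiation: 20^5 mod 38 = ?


20^1 mod 38 = 20
20^2 mod 38 = 20
20^3 mod 38 = 20
20^4 mod 38 = 20
20^5 mod 38 = 20


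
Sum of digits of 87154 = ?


8 + 7 + 1 + 5 + 4 = 25


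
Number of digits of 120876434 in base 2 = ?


120876434 in base 2 = 111001101000110110110010010
Number of digits = 27

27 digits (base 2)


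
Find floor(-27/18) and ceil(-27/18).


-27/18 = -1.5000
floor = -2
ceil = -1

floor = -2, ceil = -1


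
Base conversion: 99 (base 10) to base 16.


99 (base 10) = 99 (decimal)
99 (decimal) = 63 (base 16)


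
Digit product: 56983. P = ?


5 × 6 × 9 × 8 × 3 = 6480


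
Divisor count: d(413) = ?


413 = 7^1 × 59^1
d(413) = (1+1) × (1+1) = 4

4 divisors


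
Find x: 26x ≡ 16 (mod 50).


GCD(26, 50) = 2 divides 16
Divide: 13x ≡ 8 (mod 25)
x ≡ 16 (mod 25)


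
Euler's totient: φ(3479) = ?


3479 = 7^2 × 71
Prime factors: 7, 71
φ(3479) = 3479 × (1-1/7) × (1-1/71)
= 3479 × 6/7 × 70/71 = 2940

φ(3479) = 2940


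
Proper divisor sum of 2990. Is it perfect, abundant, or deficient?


Proper divisors: 1, 2, 5, 10, 13, 23, 26, 46, 65, 115, 130, 230, 299, 598, 1495
Sum = 1 + 2 + 5 + 10 + 13 + 23 + 26 + 46 + 65 + 115 + 130 + 230 + 299 + 598 + 1495 = 3058
3058 > 2990 → abundant

s(2990) = 3058 (abundant)


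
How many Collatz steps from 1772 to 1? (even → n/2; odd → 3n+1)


1772 → 886 → 443 → 1330 → 665 → 1996 → 998 → 499 → 1498 → 749 → 2248 → 1124 → 562 → 281 → 844 → 422 → 211 → 634 → 317 → 952 → 476 → 238 → 119 → 358 → 179 → 538 → 269 → 808 → 404 → 202 → 101 → 304 → 152 → 76 → 38 → 19 → 58 → 29 → 88 → 44 → 22 → 11 → 34 → 17 → 52 → 26 → 13 → 40 → 20 → 10 → 5 → 16 → 8 → 4 → 2 → 1
Total steps = 55

55 steps


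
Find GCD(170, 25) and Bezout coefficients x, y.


Tabular extended Euclidean (each row: r = 170*s + 25*t):
r=170, s=1, t=0
r=25, s=0, t=1
q=6: r=20, s=1, t=-6   [170*(1) + 25*(-6) = 20]
q=1: r=5, s=-1, t=7   [170*(-1) + 25*(7) = 5]
q=4: r=0, s=5, t=-34   [170*(5) + 25*(-34) = 0]
GCD = 5; from the row with r=5: x=-1, y=7
Check: 170*(-1) + 25*(7) = -170 + 175 = 5

GCD = 5, x = -1, y = 7


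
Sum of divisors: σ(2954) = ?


Divisors of 2954: 1, 2, 7, 14, 211, 422, 1477, 2954
Sum = 1 + 2 + 7 + 14 + 211 + 422 + 1477 + 2954 = 5088

σ(2954) = 5088


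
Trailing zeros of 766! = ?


floor(766/5) = 153
floor(766/25) = 30
floor(766/125) = 6
floor(766/625) = 1
Total = 190

190 trailing zeros


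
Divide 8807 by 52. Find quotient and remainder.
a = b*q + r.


8807 = 52 * 169 + 19
Check: 8788 + 19 = 8807

q = 169, r = 19


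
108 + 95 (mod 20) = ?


108 + 95 = 203
203 mod 20 = 3


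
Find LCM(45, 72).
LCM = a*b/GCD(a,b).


GCD(45, 72) = 9
LCM = 45*72/9 = 3240/9 = 360

LCM = 360


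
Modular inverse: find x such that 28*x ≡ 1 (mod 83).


Use the extended Euclidean algorithm on (83, 28); each row r = 83*s + 28*t:
r=83, s=1, t=0
r=28, s=0, t=1
q=2: r=27, s=1, t=-2   [83*(1) + 28*(-2) = 27]
q=1: r=1, s=-1, t=3   [83*(-1) + 28*(3) = 1]
q=27: r=0, s=28, t=-83   [83*(28) + 28*(-83) = 0]
GCD = 1 with t = 3, so 28*(3) ≡ 1 (mod 83)
Inverse = 3 mod 83 = 3
Check: 28 * 3 = 84 ≡ 1 (mod 83)

28^(-1) ≡ 3 (mod 83)


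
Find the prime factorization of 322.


322 / 2 = 161
161 / 7 = 23
23 / 23 = 1
322 = 2 × 7 × 23


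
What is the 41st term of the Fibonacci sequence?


Sequence: 1, 1, 2, 3, 5, 8, 13, 21, 34, 55, 89, 144, 233, 377, 610, 987, 1597, 2584, 4181, 6765, 10946, 17711, 28657, 46368, 75025, 121393, 196418, 317811, 514229, 832040, 1346269, 2178309, 3524578, 5702887, 9227465, 14930352, 24157817, 39088169, 63245986, 102334155, 165580141
F(41) = 165580141


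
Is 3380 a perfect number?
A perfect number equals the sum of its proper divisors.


Proper divisors of 3380: 1, 2, 4, 5, 10, 13, 20, 26, 52, 65, 130, 169, 260, 338, 676, 845, 1690
Sum = 1 + 2 + 4 + 5 + 10 + 13 + 20 + 26 + 52 + 65 + 130 + 169 + 260 + 338 + 676 + 845 + 1690 = 4306

No, 3380 is not perfect (4306 ≠ 3380)


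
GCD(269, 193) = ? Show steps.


269 = 1 * 193 + 76
193 = 2 * 76 + 41
76 = 1 * 41 + 35
41 = 1 * 35 + 6
35 = 5 * 6 + 5
6 = 1 * 5 + 1
5 = 5 * 1 + 0
GCD = 1


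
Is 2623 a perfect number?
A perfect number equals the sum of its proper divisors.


Proper divisors of 2623: 1, 43, 61
Sum = 1 + 43 + 61 = 105

No, 2623 is not perfect (105 ≠ 2623)


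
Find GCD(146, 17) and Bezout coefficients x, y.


Tabular extended Euclidean (each row: r = 146*s + 17*t):
r=146, s=1, t=0
r=17, s=0, t=1
q=8: r=10, s=1, t=-8   [146*(1) + 17*(-8) = 10]
q=1: r=7, s=-1, t=9   [146*(-1) + 17*(9) = 7]
q=1: r=3, s=2, t=-17   [146*(2) + 17*(-17) = 3]
q=2: r=1, s=-5, t=43   [146*(-5) + 17*(43) = 1]
q=3: r=0, s=17, t=-146   [146*(17) + 17*(-146) = 0]
GCD = 1; from the row with r=1: x=-5, y=43
Check: 146*(-5) + 17*(43) = -730 + 731 = 1

GCD = 1, x = -5, y = 43


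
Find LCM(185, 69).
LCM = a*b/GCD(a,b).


GCD(185, 69) = 1
LCM = 185*69/1 = 12765/1 = 12765

LCM = 12765


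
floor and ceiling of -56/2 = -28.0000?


-56/2 = -28.0000
floor = -28
ceil = -28

floor = -28, ceil = -28


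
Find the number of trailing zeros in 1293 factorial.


floor(1293/5) = 258
floor(1293/25) = 51
floor(1293/125) = 10
floor(1293/625) = 2
Total = 321

321 trailing zeros


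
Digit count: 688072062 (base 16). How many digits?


688072062 in base 16 = 2903257E
Number of digits = 8

8 digits (base 16)


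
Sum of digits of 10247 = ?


1 + 0 + 2 + 4 + 7 = 14


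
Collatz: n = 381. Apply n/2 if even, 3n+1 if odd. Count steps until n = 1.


381 → 1144 → 572 → 286 → 143 → 430 → 215 → 646 → 323 → 970 → 485 → 1456 → 728 → 364 → 182 → 91 → 274 → 137 → 412 → 206 → 103 → 310 → 155 → 466 → 233 → 700 → 350 → 175 → 526 → 263 → 790 → 395 → 1186 → 593 → 1780 → 890 → 445 → 1336 → 668 → 334 → 167 → 502 → 251 → 754 → 377 → 1132 → 566 → 283 → 850 → 425 → 1276 → 638 → 319 → 958 → 479 → 1438 → 719 → 2158 → 1079 → 3238 → 1619 → 4858 → 2429 → 7288 → 3644 → 1822 → 911 → 2734 → 1367 → 4102 → 2051 → 6154 → 3077 → 9232 → 4616 → 2308 → 1154 → 577 → 1732 → 866 → 433 → 1300 → 650 → 325 → 976 → 488 → 244 → 122 → 61 → 184 → 92 → 46 → 23 → 70 → 35 → 106 → 53 → 160 → 80 → 40 → 20 → 10 → 5 → 16 → 8 → 4 → 2 → 1
Total steps = 107

107 steps


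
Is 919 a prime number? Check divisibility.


Check divisors up to sqrt(919) = 30.3150
No divisors found.
919 is prime.

Yes, 919 is prime


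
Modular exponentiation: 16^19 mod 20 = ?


16^1 mod 20 = 16
16^2 mod 20 = 16
16^3 mod 20 = 16
16^4 mod 20 = 16
16^5 mod 20 = 16
16^6 mod 20 = 16
16^7 mod 20 = 16
16^8 mod 20 = 16
16^9 mod 20 = 16
16^10 mod 20 = 16
16^11 mod 20 = 16
16^12 mod 20 = 16
16^13 mod 20 = 16
16^14 mod 20 = 16
16^15 mod 20 = 16
16^16 mod 20 = 16
16^17 mod 20 = 16
16^18 mod 20 = 16
16^19 mod 20 = 16


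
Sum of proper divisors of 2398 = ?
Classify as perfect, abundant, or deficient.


Proper divisors: 1, 2, 11, 22, 109, 218, 1199
Sum = 1 + 2 + 11 + 22 + 109 + 218 + 1199 = 1562
1562 < 2398 → deficient

s(2398) = 1562 (deficient)


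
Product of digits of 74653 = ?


7 × 4 × 6 × 5 × 3 = 2520


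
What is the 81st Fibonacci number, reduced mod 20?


F(k) mod 20 for k=1..81:
1, 1, 2, 3, 5, 8, 13, 1, 14, 15, 9, 4, 13, 17, 10, 7, 17, 4, 1, 5, 6, 11, 17, 8, 5, 13, 18, 11, 9, 0, 9, 9, 18, 7, 5, 12, 17, 9, 6, 15, 1, 16, 17, 13, 10, 3, 13, 16, 9, 5, 14, 19, 13, 12, 5, 17, 2, 19, 1, 0, 1, 1, 2, 3, 5, 8, 13, 1, 14, 15, 9, 4, 13, 17, 10, 7, 17, 4, 1, 5, 6
F(81) mod 20 = 6


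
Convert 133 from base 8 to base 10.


133 (base 8) = 91 (decimal)
91 (decimal) = 91 (base 10)


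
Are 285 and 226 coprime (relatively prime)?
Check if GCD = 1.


Euclidean algorithm:
285 = 1 * 226 + 59
226 = 3 * 59 + 49
59 = 1 * 49 + 10
49 = 4 * 10 + 9
10 = 1 * 9 + 1
9 = 9 * 1 + 0
GCD(285, 226) = 1

Yes, coprime (GCD = 1)


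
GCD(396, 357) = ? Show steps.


396 = 1 * 357 + 39
357 = 9 * 39 + 6
39 = 6 * 6 + 3
6 = 2 * 3 + 0
GCD = 3


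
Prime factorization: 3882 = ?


3882 / 2 = 1941
1941 / 3 = 647
647 / 647 = 1
3882 = 2 × 3 × 647


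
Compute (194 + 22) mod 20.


194 + 22 = 216
216 mod 20 = 16


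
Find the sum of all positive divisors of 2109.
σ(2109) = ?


Divisors of 2109: 1, 3, 19, 37, 57, 111, 703, 2109
Sum = 1 + 3 + 19 + 37 + 57 + 111 + 703 + 2109 = 3040

σ(2109) = 3040


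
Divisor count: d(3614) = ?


3614 = 2^1 × 13^1 × 139^1
d(3614) = (1+1) × (1+1) × (1+1) = 8

8 divisors


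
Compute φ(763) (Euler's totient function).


763 = 7 × 109
Prime factors: 7, 109
φ(763) = 763 × (1-1/7) × (1-1/109)
= 763 × 6/7 × 108/109 = 648

φ(763) = 648


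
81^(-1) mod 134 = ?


Use the extended Euclidean algorithm on (134, 81); each row r = 134*s + 81*t:
r=134, s=1, t=0
r=81, s=0, t=1
q=1: r=53, s=1, t=-1   [134*(1) + 81*(-1) = 53]
q=1: r=28, s=-1, t=2   [134*(-1) + 81*(2) = 28]
q=1: r=25, s=2, t=-3   [134*(2) + 81*(-3) = 25]
q=1: r=3, s=-3, t=5   [134*(-3) + 81*(5) = 3]
q=8: r=1, s=26, t=-43   [134*(26) + 81*(-43) = 1]
q=3: r=0, s=-81, t=134   [134*(-81) + 81*(134) = 0]
GCD = 1 with t = -43, so 81*(-43) ≡ 1 (mod 134)
Inverse = -43 mod 134 = 91
Check: 81 * 91 = 7371 ≡ 1 (mod 134)

81^(-1) ≡ 91 (mod 134)


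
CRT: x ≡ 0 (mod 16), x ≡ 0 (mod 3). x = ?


M = 16*3 = 48
M1 = M/16 = 3, M2 = M/3 = 16
M1^(-1) mod 16 = 11, M2^(-1) mod 3 = 1
x = 0*3*11 + 0*16*1 = 0
0 mod 48 = 0
Check: 0 mod 16 = 0 ✓, 0 mod 3 = 0 ✓

x ≡ 0 (mod 48)


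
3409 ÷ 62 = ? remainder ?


3409 = 62 * 54 + 61
Check: 3348 + 61 = 3409

q = 54, r = 61


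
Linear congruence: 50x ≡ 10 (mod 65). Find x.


GCD(50, 65) = 5 divides 10
Divide: 10x ≡ 2 (mod 13)
x ≡ 8 (mod 13)


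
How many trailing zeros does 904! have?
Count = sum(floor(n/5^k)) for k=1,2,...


floor(904/5) = 180
floor(904/25) = 36
floor(904/125) = 7
floor(904/625) = 1
Total = 224

224 trailing zeros


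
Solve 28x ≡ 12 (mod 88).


GCD(28, 88) = 4 divides 12
Divide: 7x ≡ 3 (mod 22)
x ≡ 13 (mod 22)


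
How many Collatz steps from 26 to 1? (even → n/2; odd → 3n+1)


26 → 13 → 40 → 20 → 10 → 5 → 16 → 8 → 4 → 2 → 1
Total steps = 10

10 steps


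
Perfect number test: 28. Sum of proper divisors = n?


Proper divisors of 28: 1, 2, 4, 7, 14
Sum = 1 + 2 + 4 + 7 + 14 = 28

Yes, 28 is perfect (28 = 28)


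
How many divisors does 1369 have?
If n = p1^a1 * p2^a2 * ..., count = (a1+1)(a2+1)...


1369 = 37^2
d(1369) = (2+1) = 3

3 divisors


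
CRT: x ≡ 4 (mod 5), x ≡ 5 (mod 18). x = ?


M = 5*18 = 90
M1 = M/5 = 18, M2 = M/18 = 5
M1^(-1) mod 5 = 2, M2^(-1) mod 18 = 11
x = 4*18*2 + 5*5*11 = 419
419 mod 90 = 59
Check: 59 mod 5 = 4 ✓, 59 mod 18 = 5 ✓

x ≡ 59 (mod 90)


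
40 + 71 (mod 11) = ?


40 + 71 = 111
111 mod 11 = 1


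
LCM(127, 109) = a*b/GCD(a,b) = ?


GCD(127, 109) = 1
LCM = 127*109/1 = 13843/1 = 13843

LCM = 13843


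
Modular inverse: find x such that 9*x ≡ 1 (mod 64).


Use the extended Euclidean algorithm on (64, 9); each row r = 64*s + 9*t:
r=64, s=1, t=0
r=9, s=0, t=1
q=7: r=1, s=1, t=-7   [64*(1) + 9*(-7) = 1]
q=9: r=0, s=-9, t=64   [64*(-9) + 9*(64) = 0]
GCD = 1 with t = -7, so 9*(-7) ≡ 1 (mod 64)
Inverse = -7 mod 64 = 57
Check: 9 * 57 = 513 ≡ 1 (mod 64)

9^(-1) ≡ 57 (mod 64)


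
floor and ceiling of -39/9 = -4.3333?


-39/9 = -4.3333
floor = -5
ceil = -4

floor = -5, ceil = -4


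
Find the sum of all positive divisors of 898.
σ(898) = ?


Divisors of 898: 1, 2, 449, 898
Sum = 1 + 2 + 449 + 898 = 1350

σ(898) = 1350


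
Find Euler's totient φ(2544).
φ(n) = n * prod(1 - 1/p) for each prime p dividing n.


2544 = 2^4 × 3 × 53
Prime factors: 2, 3, 53
φ(2544) = 2544 × (1-1/2) × (1-1/3) × (1-1/53)
= 2544 × 1/2 × 2/3 × 52/53 = 832

φ(2544) = 832


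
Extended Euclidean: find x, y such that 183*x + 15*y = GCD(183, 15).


Tabular extended Euclidean (each row: r = 183*s + 15*t):
r=183, s=1, t=0
r=15, s=0, t=1
q=12: r=3, s=1, t=-12   [183*(1) + 15*(-12) = 3]
q=5: r=0, s=-5, t=61   [183*(-5) + 15*(61) = 0]
GCD = 3; from the row with r=3: x=1, y=-12
Check: 183*(1) + 15*(-12) = 183 - 180 = 3

GCD = 3, x = 1, y = -12


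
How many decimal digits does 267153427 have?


267153427 has 9 digits in base 10
floor(log10(267153427)) + 1 = floor(8.4268) + 1 = 9

9 digits (base 10)


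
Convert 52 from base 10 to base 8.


52 (base 10) = 52 (decimal)
52 (decimal) = 64 (base 8)


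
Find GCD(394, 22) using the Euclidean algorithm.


394 = 17 * 22 + 20
22 = 1 * 20 + 2
20 = 10 * 2 + 0
GCD = 2


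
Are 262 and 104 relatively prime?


Euclidean algorithm:
262 = 2 * 104 + 54
104 = 1 * 54 + 50
54 = 1 * 50 + 4
50 = 12 * 4 + 2
4 = 2 * 2 + 0
GCD(262, 104) = 2

No, not coprime (GCD = 2)


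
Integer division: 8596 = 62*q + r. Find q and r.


8596 = 62 * 138 + 40
Check: 8556 + 40 = 8596

q = 138, r = 40


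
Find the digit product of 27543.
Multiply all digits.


2 × 7 × 5 × 4 × 3 = 840


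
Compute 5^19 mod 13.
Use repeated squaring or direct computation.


5^1 mod 13 = 5
5^2 mod 13 = 12
5^3 mod 13 = 8
5^4 mod 13 = 1
5^5 mod 13 = 5
5^6 mod 13 = 12
5^7 mod 13 = 8
5^8 mod 13 = 1
5^9 mod 13 = 5
5^10 mod 13 = 12
5^11 mod 13 = 8
5^12 mod 13 = 1
5^13 mod 13 = 5
5^14 mod 13 = 12
5^15 mod 13 = 8
5^16 mod 13 = 1
5^17 mod 13 = 5
5^18 mod 13 = 12
5^19 mod 13 = 8


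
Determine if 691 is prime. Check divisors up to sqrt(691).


Check divisors up to sqrt(691) = 26.2869
No divisors found.
691 is prime.

Yes, 691 is prime


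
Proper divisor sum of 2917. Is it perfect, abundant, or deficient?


Proper divisors: 1
Sum = 1 = 1
1 < 2917 → deficient

s(2917) = 1 (deficient)


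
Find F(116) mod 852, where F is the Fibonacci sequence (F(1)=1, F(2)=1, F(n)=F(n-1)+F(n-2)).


F(k) mod 852 for k=1..116:
1, 1, 2, 3, 5, 8, 13, 21, 34, 55, 89, 144, 233, 377, 610, 135, 745, 28, 773, 801, 722, 671, 541, 360, 49, 409, 458, 15, 473, 488, 109, 597, 706, 451, 305, 756, 209, 113, 322, 435, 757, 340, 245, 585, 830, 563, 541, 252, 793, 193, 134, 327, 461, 788, 397, 333, 730, 211, 89, 300, 389, 689, 226, 63, 289, 352, 641, 141, 782, 71, 1, 72, 73, 145, 218, 363, 581, 92, 673, 765, 586, 499, 233, 732, 113, 845, 106, 99, 205, 304, 509, 813, 470, 431, 49, 480, 529, 157, 686, 843, 677, 668, 493, 309, 802, 259, 209, 468, 677, 293, 118, 411, 529, 88, 617, 705
F(116) mod 852 = 705


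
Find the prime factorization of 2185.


2185 / 5 = 437
437 / 19 = 23
23 / 23 = 1
2185 = 5 × 19 × 23


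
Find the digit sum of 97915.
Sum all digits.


9 + 7 + 9 + 1 + 5 = 31


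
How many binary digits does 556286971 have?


556286971 in base 2 = 100001001010000100001111111011
Number of digits = 30

30 digits (base 2)


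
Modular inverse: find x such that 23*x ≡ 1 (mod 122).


Use the extended Euclidean algorithm on (122, 23); each row r = 122*s + 23*t:
r=122, s=1, t=0
r=23, s=0, t=1
q=5: r=7, s=1, t=-5   [122*(1) + 23*(-5) = 7]
q=3: r=2, s=-3, t=16   [122*(-3) + 23*(16) = 2]
q=3: r=1, s=10, t=-53   [122*(10) + 23*(-53) = 1]
q=2: r=0, s=-23, t=122   [122*(-23) + 23*(122) = 0]
GCD = 1 with t = -53, so 23*(-53) ≡ 1 (mod 122)
Inverse = -53 mod 122 = 69
Check: 23 * 69 = 1587 ≡ 1 (mod 122)

23^(-1) ≡ 69 (mod 122)


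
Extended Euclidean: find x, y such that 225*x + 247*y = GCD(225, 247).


Tabular extended Euclidean (each row: r = 225*s + 247*t):
r=225, s=1, t=0
r=247, s=0, t=1
q=0: r=225, s=1, t=0   [225*(1) + 247*(0) = 225]
q=1: r=22, s=-1, t=1   [225*(-1) + 247*(1) = 22]
q=10: r=5, s=11, t=-10   [225*(11) + 247*(-10) = 5]
q=4: r=2, s=-45, t=41   [225*(-45) + 247*(41) = 2]
q=2: r=1, s=101, t=-92   [225*(101) + 247*(-92) = 1]
q=2: r=0, s=-247, t=225   [225*(-247) + 247*(225) = 0]
GCD = 1; from the row with r=1: x=101, y=-92
Check: 225*(101) + 247*(-92) = 22725 - 22724 = 1

GCD = 1, x = 101, y = -92


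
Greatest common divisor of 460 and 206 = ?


460 = 2 * 206 + 48
206 = 4 * 48 + 14
48 = 3 * 14 + 6
14 = 2 * 6 + 2
6 = 3 * 2 + 0
GCD = 2


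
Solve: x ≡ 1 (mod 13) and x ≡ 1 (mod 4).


M = 13*4 = 52
M1 = M/13 = 4, M2 = M/4 = 13
M1^(-1) mod 13 = 10, M2^(-1) mod 4 = 1
x = 1*4*10 + 1*13*1 = 53
53 mod 52 = 1
Check: 1 mod 13 = 1 ✓, 1 mod 4 = 1 ✓

x ≡ 1 (mod 52)


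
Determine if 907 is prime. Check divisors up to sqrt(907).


Check divisors up to sqrt(907) = 30.1164
No divisors found.
907 is prime.

Yes, 907 is prime


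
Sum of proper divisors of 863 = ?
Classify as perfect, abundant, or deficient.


Proper divisors: 1
Sum = 1 = 1
1 < 863 → deficient

s(863) = 1 (deficient)


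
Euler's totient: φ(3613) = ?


3613 = 3613
Prime factors: 3613
φ(3613) = 3613 × (1-1/3613)
= 3613 × 3612/3613 = 3612

φ(3613) = 3612


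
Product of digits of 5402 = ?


5 × 4 × 0 × 2 = 0


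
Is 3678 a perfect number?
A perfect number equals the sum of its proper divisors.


Proper divisors of 3678: 1, 2, 3, 6, 613, 1226, 1839
Sum = 1 + 2 + 3 + 6 + 613 + 1226 + 1839 = 3690

No, 3678 is not perfect (3690 ≠ 3678)


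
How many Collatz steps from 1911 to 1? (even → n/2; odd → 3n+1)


1911 → 5734 → 2867 → 8602 → 4301 → 12904 → 6452 → 3226 → 1613 → 4840 → 2420 → 1210 → 605 → 1816 → 908 → 454 → 227 → 682 → 341 → 1024 → 512 → 256 → 128 → 64 → 32 → 16 → 8 → 4 → 2 → 1
Total steps = 29

29 steps


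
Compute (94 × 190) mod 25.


94 × 190 = 17860
17860 mod 25 = 10


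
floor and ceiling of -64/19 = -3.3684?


-64/19 = -3.3684
floor = -4
ceil = -3

floor = -4, ceil = -3


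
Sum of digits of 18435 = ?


1 + 8 + 4 + 3 + 5 = 21


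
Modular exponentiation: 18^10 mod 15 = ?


18^1 mod 15 = 3
18^2 mod 15 = 9
18^3 mod 15 = 12
18^4 mod 15 = 6
18^5 mod 15 = 3
18^6 mod 15 = 9
18^7 mod 15 = 12
18^8 mod 15 = 6
18^9 mod 15 = 3
18^10 mod 15 = 9


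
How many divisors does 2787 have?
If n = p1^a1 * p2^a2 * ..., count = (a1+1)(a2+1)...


2787 = 3^1 × 929^1
d(2787) = (1+1) × (1+1) = 4

4 divisors


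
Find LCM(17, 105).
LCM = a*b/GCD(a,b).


GCD(17, 105) = 1
LCM = 17*105/1 = 1785/1 = 1785

LCM = 1785


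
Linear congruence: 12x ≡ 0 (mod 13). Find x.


GCD(12, 13) = 1, unique solution
a^(-1) mod 13 = 12
x = 12 * 0 mod 13 = 0

x ≡ 0 (mod 13)


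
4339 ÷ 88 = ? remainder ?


4339 = 88 * 49 + 27
Check: 4312 + 27 = 4339

q = 49, r = 27


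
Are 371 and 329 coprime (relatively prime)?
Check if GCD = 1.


Euclidean algorithm:
371 = 1 * 329 + 42
329 = 7 * 42 + 35
42 = 1 * 35 + 7
35 = 5 * 7 + 0
GCD(371, 329) = 7

No, not coprime (GCD = 7)


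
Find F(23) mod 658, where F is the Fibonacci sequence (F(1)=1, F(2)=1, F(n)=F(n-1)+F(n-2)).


F(k) mod 658 for k=1..23:
1, 1, 2, 3, 5, 8, 13, 21, 34, 55, 89, 144, 233, 377, 610, 329, 281, 610, 233, 185, 418, 603, 363
F(23) mod 658 = 363


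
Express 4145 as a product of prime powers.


4145 / 5 = 829
829 / 829 = 1
4145 = 5 × 829


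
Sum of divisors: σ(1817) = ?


Divisors of 1817: 1, 23, 79, 1817
Sum = 1 + 23 + 79 + 1817 = 1920

σ(1817) = 1920


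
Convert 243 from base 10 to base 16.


243 (base 10) = 243 (decimal)
243 (decimal) = F3 (base 16)


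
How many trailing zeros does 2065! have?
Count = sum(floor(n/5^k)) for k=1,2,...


floor(2065/5) = 413
floor(2065/25) = 82
floor(2065/125) = 16
floor(2065/625) = 3
Total = 514

514 trailing zeros
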